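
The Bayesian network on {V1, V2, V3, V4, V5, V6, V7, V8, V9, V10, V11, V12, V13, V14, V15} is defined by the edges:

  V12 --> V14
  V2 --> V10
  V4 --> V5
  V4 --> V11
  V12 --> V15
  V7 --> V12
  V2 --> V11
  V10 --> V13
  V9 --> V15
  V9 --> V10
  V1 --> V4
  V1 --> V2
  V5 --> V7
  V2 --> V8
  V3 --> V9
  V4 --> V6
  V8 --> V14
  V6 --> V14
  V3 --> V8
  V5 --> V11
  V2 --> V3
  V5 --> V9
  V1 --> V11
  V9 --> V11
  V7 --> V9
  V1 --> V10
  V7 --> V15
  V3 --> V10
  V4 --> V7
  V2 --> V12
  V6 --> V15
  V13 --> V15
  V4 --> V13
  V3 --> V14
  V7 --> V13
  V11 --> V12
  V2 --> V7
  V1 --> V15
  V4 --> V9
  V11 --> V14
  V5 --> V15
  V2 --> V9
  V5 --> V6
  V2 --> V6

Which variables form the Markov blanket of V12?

Ch(V12) = {V14, V15}.
V12 has parents V2, V7, V11.
Co-parents of V12 (other parents of its children):
  V14: V3, V6, V8, V11
  V15: V1, V5, V6, V7, V9, V13
So the Markov blanket of V12 is {V1, V2, V3, V5, V6, V7, V8, V9, V11, V13, V14, V15}.

{V1, V2, V3, V5, V6, V7, V8, V9, V11, V13, V14, V15}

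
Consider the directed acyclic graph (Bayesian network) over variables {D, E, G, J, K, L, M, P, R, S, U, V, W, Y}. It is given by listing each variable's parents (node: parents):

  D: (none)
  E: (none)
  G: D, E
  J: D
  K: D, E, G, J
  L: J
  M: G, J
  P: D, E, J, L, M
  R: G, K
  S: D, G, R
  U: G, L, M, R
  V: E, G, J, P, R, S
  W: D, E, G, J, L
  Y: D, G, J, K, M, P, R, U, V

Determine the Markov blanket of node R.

{D, E, G, J, K, L, M, P, S, U, V, Y}

Pa(R) = {G, K}.
Children of R: S, U, V, Y.
Other parents of R's children:
  S also has parents D, G.
  U also has parents G, L, M.
  V's other parents are E, G, J, P, S.
  parents(Y) \ {R} = {D, G, J, K, M, P, U, V}.
So the Markov blanket of R is {D, E, G, J, K, L, M, P, S, U, V, Y}.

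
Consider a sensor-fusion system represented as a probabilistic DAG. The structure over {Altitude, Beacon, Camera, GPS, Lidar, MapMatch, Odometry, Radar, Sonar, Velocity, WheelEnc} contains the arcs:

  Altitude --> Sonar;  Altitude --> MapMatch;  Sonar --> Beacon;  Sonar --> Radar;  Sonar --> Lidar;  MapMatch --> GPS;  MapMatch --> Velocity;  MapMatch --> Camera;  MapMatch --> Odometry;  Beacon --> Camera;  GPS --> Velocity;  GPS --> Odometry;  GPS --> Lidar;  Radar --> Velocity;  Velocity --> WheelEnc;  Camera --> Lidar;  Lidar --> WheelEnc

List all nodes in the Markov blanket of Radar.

Radar's parents: Sonar.
Radar's children: Velocity.
Other parents of Radar's children:
  Velocity: GPS, MapMatch
Taking the union gives {GPS, MapMatch, Sonar, Velocity}.

{GPS, MapMatch, Sonar, Velocity}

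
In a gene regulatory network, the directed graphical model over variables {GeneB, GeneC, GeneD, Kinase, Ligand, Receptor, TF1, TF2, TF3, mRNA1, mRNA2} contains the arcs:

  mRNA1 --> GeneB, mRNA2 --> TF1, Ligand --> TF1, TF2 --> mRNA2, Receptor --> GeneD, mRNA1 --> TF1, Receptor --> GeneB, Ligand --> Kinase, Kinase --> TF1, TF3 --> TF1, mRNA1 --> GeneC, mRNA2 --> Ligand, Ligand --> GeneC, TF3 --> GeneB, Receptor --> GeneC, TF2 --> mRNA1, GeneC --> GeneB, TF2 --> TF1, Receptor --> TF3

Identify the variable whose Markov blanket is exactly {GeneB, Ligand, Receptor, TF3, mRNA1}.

GeneC

The target node must have every member of {GeneB, Ligand, Receptor, TF3, mRNA1} as a parent, child, or co-parent, and no others.
Parents of GeneC: Ligand, Receptor, mRNA1; children: GeneB; co-parents: Receptor, TF3, mRNA1.
These exactly cover the given set, so the node is GeneC.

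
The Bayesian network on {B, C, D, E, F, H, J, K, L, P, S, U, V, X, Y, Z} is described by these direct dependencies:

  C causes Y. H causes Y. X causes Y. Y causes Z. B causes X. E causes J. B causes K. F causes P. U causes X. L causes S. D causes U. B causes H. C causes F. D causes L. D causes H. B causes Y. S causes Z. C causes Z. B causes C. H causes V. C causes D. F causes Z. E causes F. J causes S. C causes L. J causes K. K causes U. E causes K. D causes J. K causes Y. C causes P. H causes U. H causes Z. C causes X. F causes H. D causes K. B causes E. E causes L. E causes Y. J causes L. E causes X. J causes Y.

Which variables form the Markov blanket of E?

By definition, MB(E) is built from E's parents, E's children, and the co-parents of E.
E has parent B.
E has children F, J, K, L, X, Y.
Parents of each child, excluding E:
  F also has parent C.
  parents(J) \ {E} = {D}.
  K also has parents B, D, J.
  parents(L) \ {E} = {C, D, J}.
  X's other parents are B, C, U.
  Y's other parents are B, C, H, J, K, X.
Union: {B} ∪ {F, J, K, L, X, Y} ∪ {B, C, D, H, J, K, U, X} = {B, C, D, F, H, J, K, L, U, X, Y}.

{B, C, D, F, H, J, K, L, U, X, Y}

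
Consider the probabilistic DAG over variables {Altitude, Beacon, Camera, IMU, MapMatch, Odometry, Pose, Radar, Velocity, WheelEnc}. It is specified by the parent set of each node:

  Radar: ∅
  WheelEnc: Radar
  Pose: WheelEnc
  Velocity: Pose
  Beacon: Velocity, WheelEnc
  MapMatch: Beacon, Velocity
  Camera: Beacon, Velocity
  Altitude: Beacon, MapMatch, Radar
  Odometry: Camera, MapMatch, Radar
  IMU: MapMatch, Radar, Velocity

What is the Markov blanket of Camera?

By definition, MB(Camera) is built from Camera's parents, Camera's children, and the co-parents of Camera.
Children of Camera: Odometry.
Camera's parents: Beacon, Velocity.
Other parents of Camera's children:
  Odometry: MapMatch, Radar
Taking the union gives {Beacon, MapMatch, Odometry, Radar, Velocity}.

{Beacon, MapMatch, Odometry, Radar, Velocity}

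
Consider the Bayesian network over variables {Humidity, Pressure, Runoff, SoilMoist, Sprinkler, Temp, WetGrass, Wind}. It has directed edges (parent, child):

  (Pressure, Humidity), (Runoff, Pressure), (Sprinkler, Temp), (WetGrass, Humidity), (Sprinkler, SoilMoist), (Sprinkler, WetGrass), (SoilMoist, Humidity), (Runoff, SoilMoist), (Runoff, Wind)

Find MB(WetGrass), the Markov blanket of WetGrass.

By definition, MB(WetGrass) is built from WetGrass's parents, WetGrass's children, and the co-parents of WetGrass.
WetGrass's children: Humidity.
Parents of WetGrass: Sprinkler.
Other parents of WetGrass's children:
  parents(Humidity) \ {WetGrass} = {Pressure, SoilMoist}.
Taking the union gives {Humidity, Pressure, SoilMoist, Sprinkler}.

{Humidity, Pressure, SoilMoist, Sprinkler}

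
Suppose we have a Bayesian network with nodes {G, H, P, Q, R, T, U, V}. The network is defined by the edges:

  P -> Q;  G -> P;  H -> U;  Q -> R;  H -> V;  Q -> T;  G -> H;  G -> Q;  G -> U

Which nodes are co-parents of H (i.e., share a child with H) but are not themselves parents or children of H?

{}

Children of H: U, V.
  U also has parent G.
  V: no additional parents.
Excluding nodes already adjacent to H (G, U, V), the co-parent-only contribution is {}.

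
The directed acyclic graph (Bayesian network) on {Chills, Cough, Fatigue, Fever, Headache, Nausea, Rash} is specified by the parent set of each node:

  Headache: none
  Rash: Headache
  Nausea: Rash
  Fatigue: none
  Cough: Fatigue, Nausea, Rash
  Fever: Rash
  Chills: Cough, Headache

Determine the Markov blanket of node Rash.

Rash's children: Cough, Fever, Nausea.
Rash has parent Headache.
Co-parents of Rash (other parents of its children):
  Nausea: no additional parents.
  Cough also has parents Fatigue, Nausea.
  Fever: no additional parents.
So the Markov blanket of Rash is {Cough, Fatigue, Fever, Headache, Nausea}.

{Cough, Fatigue, Fever, Headache, Nausea}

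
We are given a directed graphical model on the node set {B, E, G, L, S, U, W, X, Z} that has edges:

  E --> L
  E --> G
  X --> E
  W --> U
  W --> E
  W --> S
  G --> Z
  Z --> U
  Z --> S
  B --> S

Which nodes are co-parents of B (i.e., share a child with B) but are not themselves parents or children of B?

Children of B: S.
  S also has parents W, Z.
Excluding nodes already adjacent to B (S), the co-parent-only contribution is {W, Z}.

{W, Z}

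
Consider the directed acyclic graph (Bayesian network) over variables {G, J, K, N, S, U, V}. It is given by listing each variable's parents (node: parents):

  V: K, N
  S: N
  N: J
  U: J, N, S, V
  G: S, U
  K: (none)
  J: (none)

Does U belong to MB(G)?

Yes

U is a parent of G.
So U ∈ MB(G).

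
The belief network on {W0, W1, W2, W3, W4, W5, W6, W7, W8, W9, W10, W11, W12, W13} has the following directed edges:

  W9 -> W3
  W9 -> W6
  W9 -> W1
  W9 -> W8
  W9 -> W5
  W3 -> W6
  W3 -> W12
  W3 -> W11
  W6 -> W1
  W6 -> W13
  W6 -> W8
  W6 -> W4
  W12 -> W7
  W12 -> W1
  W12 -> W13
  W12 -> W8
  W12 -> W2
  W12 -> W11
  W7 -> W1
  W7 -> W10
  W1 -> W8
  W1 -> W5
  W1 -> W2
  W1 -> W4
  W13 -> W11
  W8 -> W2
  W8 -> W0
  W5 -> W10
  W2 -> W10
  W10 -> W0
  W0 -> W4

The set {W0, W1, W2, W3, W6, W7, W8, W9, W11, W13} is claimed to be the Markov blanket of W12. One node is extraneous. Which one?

W0

A node's Markov blanket = Pa ∪ Ch ∪ (parents of Ch other than the node itself).
W12 has children W1, W2, W7, W8, W11, W13.
Parents of W12: W3.
Other parents of W12's children:
  W7: —
  W1: W6, W7, W9
  W13: W6
  W8: W1, W6, W9
  W2: W1, W8
  W11: W3, W13
MB(W12) = {W1, W2, W3, W6, W7, W8, W9, W11, W13}.
W0 is neither a parent, child, nor co-parent of W12, so it does not belong.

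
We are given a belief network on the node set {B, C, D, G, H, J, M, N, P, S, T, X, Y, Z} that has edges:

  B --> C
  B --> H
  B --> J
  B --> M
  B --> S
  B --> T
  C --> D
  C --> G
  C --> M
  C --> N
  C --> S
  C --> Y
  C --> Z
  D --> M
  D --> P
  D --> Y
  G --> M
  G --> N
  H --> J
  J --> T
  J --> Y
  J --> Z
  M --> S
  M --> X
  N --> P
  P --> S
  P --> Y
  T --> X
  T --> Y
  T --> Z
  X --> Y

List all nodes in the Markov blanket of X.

{C, D, J, M, P, T, Y}

By definition, MB(X) is built from X's parents, X's children, and the co-parents of X.
X has child Y.
Parents of X: M, T.
Parents of each child, excluding X:
  Y: C, D, J, P, T
So the Markov blanket of X is {C, D, J, M, P, T, Y}.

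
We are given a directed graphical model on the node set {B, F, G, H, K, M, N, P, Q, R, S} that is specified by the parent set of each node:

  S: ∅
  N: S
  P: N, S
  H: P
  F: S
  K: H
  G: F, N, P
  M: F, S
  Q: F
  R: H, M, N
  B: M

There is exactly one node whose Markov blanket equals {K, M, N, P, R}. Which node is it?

H

The target node must have every member of {K, M, N, P, R} as a parent, child, or co-parent, and no others.
Parents of H: P; children: K, R; co-parents: M, N.
These exactly cover the given set, so the node is H.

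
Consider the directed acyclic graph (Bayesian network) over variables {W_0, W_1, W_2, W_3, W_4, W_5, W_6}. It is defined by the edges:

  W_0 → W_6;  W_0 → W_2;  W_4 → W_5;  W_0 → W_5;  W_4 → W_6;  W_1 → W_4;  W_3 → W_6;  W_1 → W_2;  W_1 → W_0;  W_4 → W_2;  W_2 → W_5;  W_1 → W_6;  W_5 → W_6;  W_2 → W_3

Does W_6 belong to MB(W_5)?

Yes

W_6 is a child of W_5.
So W_6 ∈ MB(W_5).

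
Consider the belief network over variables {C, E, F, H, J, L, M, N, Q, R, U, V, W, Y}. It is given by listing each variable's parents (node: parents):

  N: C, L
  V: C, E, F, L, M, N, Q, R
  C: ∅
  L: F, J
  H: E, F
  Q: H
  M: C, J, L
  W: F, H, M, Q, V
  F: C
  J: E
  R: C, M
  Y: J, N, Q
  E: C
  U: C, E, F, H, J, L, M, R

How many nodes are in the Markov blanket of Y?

Y has parents J, N, Q.
Y has no children.
Y has no children, so there are no co-parents.
MB(Y) = {J, N, Q}, which has 3 nodes.

3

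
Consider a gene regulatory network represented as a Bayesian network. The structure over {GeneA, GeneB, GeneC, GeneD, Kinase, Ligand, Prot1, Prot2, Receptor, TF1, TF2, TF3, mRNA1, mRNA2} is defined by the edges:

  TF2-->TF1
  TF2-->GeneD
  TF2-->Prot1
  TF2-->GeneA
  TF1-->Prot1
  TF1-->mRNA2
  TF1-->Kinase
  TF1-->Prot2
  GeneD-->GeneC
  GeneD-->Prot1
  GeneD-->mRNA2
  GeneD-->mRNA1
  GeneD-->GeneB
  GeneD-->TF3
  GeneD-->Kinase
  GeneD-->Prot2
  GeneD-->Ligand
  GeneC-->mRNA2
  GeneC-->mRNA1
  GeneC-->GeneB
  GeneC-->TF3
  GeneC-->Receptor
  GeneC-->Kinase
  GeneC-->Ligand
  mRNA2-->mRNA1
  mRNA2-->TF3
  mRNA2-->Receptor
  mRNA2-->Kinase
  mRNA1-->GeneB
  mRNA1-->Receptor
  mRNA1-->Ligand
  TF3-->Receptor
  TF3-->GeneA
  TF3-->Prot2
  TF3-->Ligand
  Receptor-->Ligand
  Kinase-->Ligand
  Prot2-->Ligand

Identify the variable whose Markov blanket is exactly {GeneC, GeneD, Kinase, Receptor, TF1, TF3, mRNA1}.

The target node must have every member of {GeneC, GeneD, Kinase, Receptor, TF1, TF3, mRNA1} as a parent, child, or co-parent, and no others.
Parents of mRNA2: GeneC, GeneD, TF1; children: Kinase, Receptor, TF3, mRNA1; co-parents: GeneC, GeneD, TF1, TF3, mRNA1.
These exactly cover the given set, so the node is mRNA2.

mRNA2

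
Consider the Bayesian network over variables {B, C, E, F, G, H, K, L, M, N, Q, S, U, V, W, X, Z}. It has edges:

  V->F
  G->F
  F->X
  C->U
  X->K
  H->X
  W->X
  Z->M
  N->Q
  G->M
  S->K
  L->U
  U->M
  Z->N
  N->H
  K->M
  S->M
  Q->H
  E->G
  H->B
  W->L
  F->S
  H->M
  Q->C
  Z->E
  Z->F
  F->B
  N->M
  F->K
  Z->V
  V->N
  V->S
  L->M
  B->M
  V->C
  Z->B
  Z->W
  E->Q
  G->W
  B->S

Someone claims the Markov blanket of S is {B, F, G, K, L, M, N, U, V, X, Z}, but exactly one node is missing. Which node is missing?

H

The Markov blanket of a node is its parents, its children, and the other parents of its children.
Pa(S) = {B, F, V}.
S's children: K, M.
Co-parents of S (other parents of its children):
  K also has parents F, X.
  M also has parents B, G, H, K, L, N, U, Z.
MB(S) = {B, F, G, H, K, L, M, N, U, V, X, Z}.
Comparing with the claimed set, H is missing.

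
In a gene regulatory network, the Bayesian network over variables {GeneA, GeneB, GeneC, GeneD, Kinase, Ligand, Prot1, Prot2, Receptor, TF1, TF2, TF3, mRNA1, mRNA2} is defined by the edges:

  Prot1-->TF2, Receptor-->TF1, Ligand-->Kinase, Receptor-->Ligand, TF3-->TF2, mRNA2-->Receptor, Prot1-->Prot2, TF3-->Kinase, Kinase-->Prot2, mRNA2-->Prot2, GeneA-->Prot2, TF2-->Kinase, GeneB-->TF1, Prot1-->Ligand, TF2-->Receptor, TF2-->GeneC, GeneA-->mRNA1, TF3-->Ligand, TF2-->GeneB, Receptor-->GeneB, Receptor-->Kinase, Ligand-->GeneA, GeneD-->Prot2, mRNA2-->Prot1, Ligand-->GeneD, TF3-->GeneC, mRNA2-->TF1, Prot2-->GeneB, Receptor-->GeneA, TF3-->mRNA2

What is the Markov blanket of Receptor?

{GeneA, GeneB, Kinase, Ligand, Prot1, Prot2, TF1, TF2, TF3, mRNA2}

The Markov blanket of a node is its parents, its children, and the other parents of its children.
Receptor has children GeneA, GeneB, Kinase, Ligand, TF1.
Parents of Receptor: TF2, mRNA2.
Co-parents of Receptor (other parents of its children):
  parents(Ligand) \ {Receptor} = {Prot1, TF3}.
  Kinase's other parents are Ligand, TF2, TF3.
  parents(GeneA) \ {Receptor} = {Ligand}.
  parents(GeneB) \ {Receptor} = {Prot2, TF2}.
  TF1 also has parents GeneB, mRNA2.
Union: {TF2, mRNA2} ∪ {GeneA, GeneB, Kinase, Ligand, TF1} ∪ {GeneB, Ligand, Prot1, Prot2, TF2, TF3, mRNA2} = {GeneA, GeneB, Kinase, Ligand, Prot1, Prot2, TF1, TF2, TF3, mRNA2}.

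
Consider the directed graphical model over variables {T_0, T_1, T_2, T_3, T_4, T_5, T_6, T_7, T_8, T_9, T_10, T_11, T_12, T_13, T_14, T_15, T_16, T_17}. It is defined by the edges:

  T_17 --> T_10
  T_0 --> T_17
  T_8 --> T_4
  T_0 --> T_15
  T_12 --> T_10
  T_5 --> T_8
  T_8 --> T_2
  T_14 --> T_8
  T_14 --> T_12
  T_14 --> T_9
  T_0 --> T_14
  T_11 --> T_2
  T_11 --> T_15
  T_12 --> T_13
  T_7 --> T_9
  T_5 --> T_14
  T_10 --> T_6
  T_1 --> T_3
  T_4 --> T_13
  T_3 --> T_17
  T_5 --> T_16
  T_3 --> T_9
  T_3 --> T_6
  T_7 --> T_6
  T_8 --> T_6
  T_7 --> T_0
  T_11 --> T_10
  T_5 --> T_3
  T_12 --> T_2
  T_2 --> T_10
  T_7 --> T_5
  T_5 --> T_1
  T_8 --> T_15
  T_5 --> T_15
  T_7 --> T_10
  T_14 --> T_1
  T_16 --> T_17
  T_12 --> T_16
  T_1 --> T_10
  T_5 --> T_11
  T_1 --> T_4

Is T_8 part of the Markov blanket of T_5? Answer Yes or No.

Yes

T_8 is a child of T_5.
So T_8 ∈ MB(T_5).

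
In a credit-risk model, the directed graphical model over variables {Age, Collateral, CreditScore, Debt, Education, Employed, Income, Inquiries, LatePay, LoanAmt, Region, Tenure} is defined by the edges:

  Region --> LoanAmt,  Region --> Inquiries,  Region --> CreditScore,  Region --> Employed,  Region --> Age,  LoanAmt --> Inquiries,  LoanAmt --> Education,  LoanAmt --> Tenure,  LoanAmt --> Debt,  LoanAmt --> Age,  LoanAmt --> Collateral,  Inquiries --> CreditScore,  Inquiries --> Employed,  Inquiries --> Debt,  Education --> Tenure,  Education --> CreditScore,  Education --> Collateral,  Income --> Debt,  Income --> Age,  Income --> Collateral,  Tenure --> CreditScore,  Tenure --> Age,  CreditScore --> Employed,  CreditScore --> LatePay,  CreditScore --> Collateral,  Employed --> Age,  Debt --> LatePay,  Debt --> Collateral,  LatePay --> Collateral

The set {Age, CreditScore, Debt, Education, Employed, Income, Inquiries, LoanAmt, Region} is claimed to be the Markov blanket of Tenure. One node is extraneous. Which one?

A node's Markov blanket = Pa ∪ Ch ∪ (parents of Ch other than the node itself).
Tenure has parents Education, LoanAmt.
Children of Tenure: Age, CreditScore.
Parents of each child, excluding Tenure:
  parents(CreditScore) \ {Tenure} = {Education, Inquiries, Region}.
  Age also has parents Employed, Income, LoanAmt, Region.
MB(Tenure) = {Age, CreditScore, Education, Employed, Income, Inquiries, LoanAmt, Region}.
Debt is neither a parent, child, nor co-parent of Tenure, so it does not belong.

Debt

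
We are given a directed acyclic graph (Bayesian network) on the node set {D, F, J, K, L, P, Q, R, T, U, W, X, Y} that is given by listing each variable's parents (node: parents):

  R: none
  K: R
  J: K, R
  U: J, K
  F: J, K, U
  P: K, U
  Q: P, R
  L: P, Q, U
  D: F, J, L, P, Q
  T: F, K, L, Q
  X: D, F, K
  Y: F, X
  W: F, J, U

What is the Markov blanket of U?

By definition, MB(U) is built from U's parents, U's children, and the co-parents of U.
Parents of U: J, K.
U's children: F, L, P, W.
Co-parents of U (other parents of its children):
  parents(F) \ {U} = {J, K}.
  P also has parent K.
  L also has parents P, Q.
  parents(W) \ {U} = {F, J}.
MB(U) = {F, J, K, L, P, Q, W}.

{F, J, K, L, P, Q, W}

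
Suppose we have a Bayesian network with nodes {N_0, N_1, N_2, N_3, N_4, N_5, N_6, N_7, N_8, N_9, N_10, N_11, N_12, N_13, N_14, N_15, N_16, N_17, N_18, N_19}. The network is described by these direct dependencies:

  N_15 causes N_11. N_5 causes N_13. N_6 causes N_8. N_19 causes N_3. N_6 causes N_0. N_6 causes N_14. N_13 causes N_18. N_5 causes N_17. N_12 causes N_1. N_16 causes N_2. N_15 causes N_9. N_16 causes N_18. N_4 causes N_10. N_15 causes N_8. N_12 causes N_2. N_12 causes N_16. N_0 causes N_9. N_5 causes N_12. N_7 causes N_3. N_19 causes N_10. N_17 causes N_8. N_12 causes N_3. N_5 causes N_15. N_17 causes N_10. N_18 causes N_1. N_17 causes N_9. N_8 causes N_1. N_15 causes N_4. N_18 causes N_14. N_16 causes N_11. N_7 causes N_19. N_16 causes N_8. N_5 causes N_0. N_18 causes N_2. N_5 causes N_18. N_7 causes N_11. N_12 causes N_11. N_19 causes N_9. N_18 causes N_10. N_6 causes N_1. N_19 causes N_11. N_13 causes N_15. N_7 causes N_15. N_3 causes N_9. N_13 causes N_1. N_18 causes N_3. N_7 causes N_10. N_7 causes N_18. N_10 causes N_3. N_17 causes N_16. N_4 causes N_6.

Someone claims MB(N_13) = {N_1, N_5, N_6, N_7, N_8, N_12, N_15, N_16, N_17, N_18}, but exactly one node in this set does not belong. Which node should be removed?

The Markov blanket of a node is its parents, its children, and the other parents of its children.
N_13's parents: N_5.
Children of N_13: N_1, N_15, N_18.
For each child, the remaining parents (spouses of N_13):
  N_15 also has parents N_5, N_7.
  N_18 also has parents N_5, N_7, N_16.
  N_1's other parents are N_6, N_8, N_12, N_18.
MB(N_13) = {N_1, N_5, N_6, N_7, N_8, N_12, N_15, N_16, N_18}.
N_17 is neither a parent, child, nor co-parent of N_13, so it does not belong.

N_17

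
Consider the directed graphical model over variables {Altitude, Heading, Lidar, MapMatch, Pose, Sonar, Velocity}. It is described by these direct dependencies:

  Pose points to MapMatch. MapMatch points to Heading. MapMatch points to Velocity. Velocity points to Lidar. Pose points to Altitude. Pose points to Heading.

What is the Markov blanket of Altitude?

{Pose}

Recall MB(v) = parents ∪ children ∪ spouses, where spouses are the other parents of v's children.
Altitude's parents: Pose.
Children of Altitude: none.
With no children, Altitude has no spouses; the co-parent set is empty.
So the Markov blanket of Altitude is {Pose}.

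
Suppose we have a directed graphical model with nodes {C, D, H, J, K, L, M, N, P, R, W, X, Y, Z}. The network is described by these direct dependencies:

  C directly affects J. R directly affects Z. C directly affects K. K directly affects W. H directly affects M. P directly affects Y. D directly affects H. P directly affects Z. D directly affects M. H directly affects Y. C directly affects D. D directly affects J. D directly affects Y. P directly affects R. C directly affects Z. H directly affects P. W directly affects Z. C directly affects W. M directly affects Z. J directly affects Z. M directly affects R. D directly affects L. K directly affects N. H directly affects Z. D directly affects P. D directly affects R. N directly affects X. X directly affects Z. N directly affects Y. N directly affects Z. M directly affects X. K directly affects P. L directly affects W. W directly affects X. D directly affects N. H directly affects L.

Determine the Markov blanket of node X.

{C, H, J, M, N, P, R, W, Z}

The Markov blanket of a node is its parents, its children, and the other parents of its children.
Parents of X: M, N, W.
X's children: Z.
Co-parents of X (other parents of its children):
  Z: C, H, J, M, N, P, R, W
MB(X) = {C, H, J, M, N, P, R, W, Z}.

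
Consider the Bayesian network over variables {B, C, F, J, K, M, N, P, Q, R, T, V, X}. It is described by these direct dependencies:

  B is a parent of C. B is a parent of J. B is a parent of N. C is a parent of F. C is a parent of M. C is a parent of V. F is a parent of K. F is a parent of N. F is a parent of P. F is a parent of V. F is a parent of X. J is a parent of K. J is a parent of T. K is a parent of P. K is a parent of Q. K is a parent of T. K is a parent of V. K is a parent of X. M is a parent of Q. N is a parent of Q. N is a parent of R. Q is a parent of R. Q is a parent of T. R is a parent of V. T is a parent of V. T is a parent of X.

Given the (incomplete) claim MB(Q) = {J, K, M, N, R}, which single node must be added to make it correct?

Recall MB(v) = parents ∪ children ∪ spouses, where spouses are the other parents of v's children.
Parents of Q: K, M, N.
Q's children: R, T.
Parents of each child, excluding Q:
  R also has parent N.
  T's other parents are J, K.
MB(Q) = {J, K, M, N, R, T}.
Comparing with the claimed set, T is missing.

T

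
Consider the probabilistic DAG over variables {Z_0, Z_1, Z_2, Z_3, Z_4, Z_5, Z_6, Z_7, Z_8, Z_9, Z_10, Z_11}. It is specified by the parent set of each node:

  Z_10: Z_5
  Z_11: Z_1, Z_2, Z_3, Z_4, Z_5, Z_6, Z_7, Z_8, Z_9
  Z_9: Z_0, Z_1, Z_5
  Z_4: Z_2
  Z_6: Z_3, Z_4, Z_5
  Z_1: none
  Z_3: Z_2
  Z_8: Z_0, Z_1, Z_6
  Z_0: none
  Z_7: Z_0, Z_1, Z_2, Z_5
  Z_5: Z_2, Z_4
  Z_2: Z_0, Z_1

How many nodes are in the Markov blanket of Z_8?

10

Recall MB(v) = parents ∪ children ∪ spouses, where spouses are the other parents of v's children.
Pa(Z_8) = {Z_0, Z_1, Z_6}.
Ch(Z_8) = {Z_11}.
Other parents of Z_8's children:
  Z_11: Z_1, Z_2, Z_3, Z_4, Z_5, Z_6, Z_7, Z_9
MB(Z_8) = {Z_0, Z_1, Z_2, Z_3, Z_4, Z_5, Z_6, Z_7, Z_9, Z_11}, which has 10 nodes.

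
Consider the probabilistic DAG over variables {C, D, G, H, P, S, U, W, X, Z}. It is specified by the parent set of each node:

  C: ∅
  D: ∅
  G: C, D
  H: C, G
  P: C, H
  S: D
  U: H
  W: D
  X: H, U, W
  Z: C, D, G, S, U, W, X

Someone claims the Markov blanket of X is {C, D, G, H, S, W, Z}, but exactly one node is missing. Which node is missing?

U

Recall MB(v) = parents ∪ children ∪ spouses, where spouses are the other parents of v's children.
Parents of X: H, U, W.
Ch(X) = {Z}.
Parents of each child, excluding X:
  Z: C, D, G, S, U, W
MB(X) = {C, D, G, H, S, U, W, Z}.
Comparing with the claimed set, U is missing.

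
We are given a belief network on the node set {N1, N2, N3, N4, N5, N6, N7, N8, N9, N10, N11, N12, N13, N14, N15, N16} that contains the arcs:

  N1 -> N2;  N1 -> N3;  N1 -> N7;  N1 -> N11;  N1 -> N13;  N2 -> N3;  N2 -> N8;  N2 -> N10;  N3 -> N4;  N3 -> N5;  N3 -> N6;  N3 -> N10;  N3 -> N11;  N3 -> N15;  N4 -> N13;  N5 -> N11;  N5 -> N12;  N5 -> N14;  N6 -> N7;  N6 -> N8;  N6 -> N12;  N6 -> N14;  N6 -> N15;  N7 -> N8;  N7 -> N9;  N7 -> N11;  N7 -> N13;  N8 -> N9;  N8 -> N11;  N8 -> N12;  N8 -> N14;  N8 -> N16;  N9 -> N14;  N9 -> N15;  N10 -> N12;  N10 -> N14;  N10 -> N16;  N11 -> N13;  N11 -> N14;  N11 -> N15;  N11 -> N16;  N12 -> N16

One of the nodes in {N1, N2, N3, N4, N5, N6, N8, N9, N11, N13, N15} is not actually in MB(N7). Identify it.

A node's Markov blanket = Pa ∪ Ch ∪ (parents of Ch other than the node itself).
N7's parents: N1, N6.
N7's children: N8, N9, N11, N13.
Co-parents of N7 (other parents of its children):
  parents(N8) \ {N7} = {N2, N6}.
  N9's other parent is N8.
  parents(N11) \ {N7} = {N1, N3, N5, N8}.
  N13's other parents are N1, N4, N11.
MB(N7) = {N1, N2, N3, N4, N5, N6, N8, N9, N11, N13}.
N15 is neither a parent, child, nor co-parent of N7, so it does not belong.

N15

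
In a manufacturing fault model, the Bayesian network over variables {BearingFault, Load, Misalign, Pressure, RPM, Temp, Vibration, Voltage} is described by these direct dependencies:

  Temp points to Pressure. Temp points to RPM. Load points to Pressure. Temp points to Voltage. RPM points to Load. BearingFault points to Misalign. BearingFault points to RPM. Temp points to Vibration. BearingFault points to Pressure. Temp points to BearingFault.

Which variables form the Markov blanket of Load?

Ch(Load) = {Pressure}.
Load's parents: RPM.
Parents of each child, excluding Load:
  parents(Pressure) \ {Load} = {BearingFault, Temp}.
Taking the union gives {BearingFault, Pressure, RPM, Temp}.

{BearingFault, Pressure, RPM, Temp}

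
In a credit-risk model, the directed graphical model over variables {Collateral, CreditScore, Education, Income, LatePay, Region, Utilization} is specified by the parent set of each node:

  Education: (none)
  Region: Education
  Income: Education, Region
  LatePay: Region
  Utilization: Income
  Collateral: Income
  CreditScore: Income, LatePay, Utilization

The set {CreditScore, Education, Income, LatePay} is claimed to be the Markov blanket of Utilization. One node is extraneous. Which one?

Education

Recall MB(v) = parents ∪ children ∪ spouses, where spouses are the other parents of v's children.
Utilization's children: CreditScore.
Pa(Utilization) = {Income}.
Co-parents of Utilization (other parents of its children):
  CreditScore: Income, LatePay
MB(Utilization) = {CreditScore, Income, LatePay}.
Education is neither a parent, child, nor co-parent of Utilization, so it does not belong.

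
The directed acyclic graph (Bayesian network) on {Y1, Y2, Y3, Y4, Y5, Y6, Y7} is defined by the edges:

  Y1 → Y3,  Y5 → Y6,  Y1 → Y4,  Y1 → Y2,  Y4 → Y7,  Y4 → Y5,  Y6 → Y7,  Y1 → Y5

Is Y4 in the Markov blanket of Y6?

Yes

Y4 is a co-parent of Y6: both are parents of Y7.
So Y4 ∈ MB(Y6).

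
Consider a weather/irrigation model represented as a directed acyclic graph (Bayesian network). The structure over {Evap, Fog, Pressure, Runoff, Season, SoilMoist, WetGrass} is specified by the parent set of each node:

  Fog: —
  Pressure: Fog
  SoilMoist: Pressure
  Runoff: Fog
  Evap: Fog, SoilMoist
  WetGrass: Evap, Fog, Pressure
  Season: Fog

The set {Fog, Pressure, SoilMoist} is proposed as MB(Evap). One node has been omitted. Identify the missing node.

WetGrass

By definition, MB(Evap) is built from Evap's parents, Evap's children, and the co-parents of Evap.
Parents of Evap: Fog, SoilMoist.
Evap's children: WetGrass.
Parents of each child, excluding Evap:
  WetGrass: Fog, Pressure
MB(Evap) = {Fog, Pressure, SoilMoist, WetGrass}.
Comparing with the claimed set, WetGrass is missing.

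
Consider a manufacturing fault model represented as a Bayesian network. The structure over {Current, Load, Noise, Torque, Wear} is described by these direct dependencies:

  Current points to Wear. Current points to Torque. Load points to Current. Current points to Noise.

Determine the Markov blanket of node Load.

{Current}

Load has child Current.
Load has no parents.
Co-parents of Load (other parents of its children):
  Current has no other parent.
So the Markov blanket of Load is {Current}.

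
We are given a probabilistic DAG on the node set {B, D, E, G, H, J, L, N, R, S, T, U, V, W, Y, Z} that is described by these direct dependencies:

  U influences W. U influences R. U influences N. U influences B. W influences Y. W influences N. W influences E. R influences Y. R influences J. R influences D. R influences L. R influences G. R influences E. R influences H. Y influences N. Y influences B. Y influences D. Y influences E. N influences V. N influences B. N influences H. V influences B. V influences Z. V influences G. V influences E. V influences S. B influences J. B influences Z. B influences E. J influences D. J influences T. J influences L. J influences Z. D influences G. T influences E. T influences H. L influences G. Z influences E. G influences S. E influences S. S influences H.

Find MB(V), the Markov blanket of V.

{B, D, E, G, J, L, N, R, S, T, U, W, Y, Z}

V's parents: N.
Ch(V) = {B, E, G, S, Z}.
For each child, the remaining parents (spouses of V):
  parents(B) \ {V} = {N, U, Y}.
  Z also has parents B, J.
  G's other parents are D, L, R.
  parents(E) \ {V} = {B, R, T, W, Y, Z}.
  S also has parents E, G.
So the Markov blanket of V is {B, D, E, G, J, L, N, R, S, T, U, W, Y, Z}.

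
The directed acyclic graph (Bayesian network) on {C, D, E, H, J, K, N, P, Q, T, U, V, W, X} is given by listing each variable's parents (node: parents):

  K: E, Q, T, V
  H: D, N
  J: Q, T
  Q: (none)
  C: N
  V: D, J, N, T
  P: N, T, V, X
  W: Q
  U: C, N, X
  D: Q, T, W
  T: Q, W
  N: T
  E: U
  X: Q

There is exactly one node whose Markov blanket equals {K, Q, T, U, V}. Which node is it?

E

The target node must have every member of {K, Q, T, U, V} as a parent, child, or co-parent, and no others.
Parents of E: U; children: K; co-parents: Q, T, V.
These exactly cover the given set, so the node is E.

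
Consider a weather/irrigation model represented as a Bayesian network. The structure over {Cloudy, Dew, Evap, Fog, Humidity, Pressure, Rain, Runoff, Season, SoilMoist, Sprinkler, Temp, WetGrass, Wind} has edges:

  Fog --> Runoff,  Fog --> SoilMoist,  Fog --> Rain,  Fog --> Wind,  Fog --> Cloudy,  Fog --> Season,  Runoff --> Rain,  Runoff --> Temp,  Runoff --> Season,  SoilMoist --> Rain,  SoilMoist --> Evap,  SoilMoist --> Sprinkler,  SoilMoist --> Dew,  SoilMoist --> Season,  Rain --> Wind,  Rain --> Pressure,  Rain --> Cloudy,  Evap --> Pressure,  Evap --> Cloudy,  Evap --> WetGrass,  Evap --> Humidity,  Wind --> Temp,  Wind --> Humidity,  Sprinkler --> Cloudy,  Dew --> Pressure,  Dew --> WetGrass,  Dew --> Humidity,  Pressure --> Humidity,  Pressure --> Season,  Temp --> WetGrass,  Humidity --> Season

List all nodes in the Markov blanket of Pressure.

Recall MB(v) = parents ∪ children ∪ spouses, where spouses are the other parents of v's children.
Pressure's parents: Dew, Evap, Rain.
Pressure's children: Humidity, Season.
Other parents of Pressure's children:
  Humidity: Dew, Evap, Wind
  Season: Fog, Humidity, Runoff, SoilMoist
Taking the union gives {Dew, Evap, Fog, Humidity, Rain, Runoff, Season, SoilMoist, Wind}.

{Dew, Evap, Fog, Humidity, Rain, Runoff, Season, SoilMoist, Wind}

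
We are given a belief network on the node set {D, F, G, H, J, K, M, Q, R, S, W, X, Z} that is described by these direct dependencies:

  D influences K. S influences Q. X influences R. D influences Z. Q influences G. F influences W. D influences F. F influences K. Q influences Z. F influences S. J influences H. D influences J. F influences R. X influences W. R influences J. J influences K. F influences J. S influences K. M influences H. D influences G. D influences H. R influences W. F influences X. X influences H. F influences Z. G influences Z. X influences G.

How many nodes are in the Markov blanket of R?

5

Ch(R) = {J, W}.
R has parents F, X.
For each child, the remaining parents (spouses of R):
  J also has parents D, F.
  W also has parents F, X.
MB(R) = {D, F, J, W, X}, which has 5 nodes.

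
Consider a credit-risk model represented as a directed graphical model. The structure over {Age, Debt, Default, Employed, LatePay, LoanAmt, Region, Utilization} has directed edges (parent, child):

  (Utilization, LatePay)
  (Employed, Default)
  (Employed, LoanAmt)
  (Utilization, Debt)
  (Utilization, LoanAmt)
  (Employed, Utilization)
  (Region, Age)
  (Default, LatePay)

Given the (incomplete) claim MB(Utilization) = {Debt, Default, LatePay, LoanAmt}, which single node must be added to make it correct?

Employed

Parents of Utilization: Employed.
Ch(Utilization) = {Debt, LatePay, LoanAmt}.
For each child, the remaining parents (spouses of Utilization):
  LatePay's other parent is Default.
  LoanAmt also has parent Employed.
  Debt has no other parent.
MB(Utilization) = {Debt, Default, Employed, LatePay, LoanAmt}.
Comparing with the claimed set, Employed is missing.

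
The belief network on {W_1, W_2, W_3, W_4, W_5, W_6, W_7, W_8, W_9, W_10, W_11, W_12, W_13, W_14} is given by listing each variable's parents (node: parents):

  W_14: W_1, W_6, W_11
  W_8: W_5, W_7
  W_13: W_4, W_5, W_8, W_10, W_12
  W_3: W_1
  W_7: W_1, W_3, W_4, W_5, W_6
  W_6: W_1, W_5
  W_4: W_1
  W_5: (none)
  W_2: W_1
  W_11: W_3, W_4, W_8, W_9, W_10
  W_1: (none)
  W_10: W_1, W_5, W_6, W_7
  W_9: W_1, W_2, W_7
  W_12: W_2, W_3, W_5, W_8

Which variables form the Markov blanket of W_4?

A node's Markov blanket = Pa ∪ Ch ∪ (parents of Ch other than the node itself).
W_4's children: W_7, W_11, W_13.
Pa(W_4) = {W_1}.
Other parents of W_4's children:
  W_7's other parents are W_1, W_3, W_5, W_6.
  W_11 also has parents W_3, W_8, W_9, W_10.
  W_13 also has parents W_5, W_8, W_10, W_12.
So the Markov blanket of W_4 is {W_1, W_3, W_5, W_6, W_7, W_8, W_9, W_10, W_11, W_12, W_13}.

{W_1, W_3, W_5, W_6, W_7, W_8, W_9, W_10, W_11, W_12, W_13}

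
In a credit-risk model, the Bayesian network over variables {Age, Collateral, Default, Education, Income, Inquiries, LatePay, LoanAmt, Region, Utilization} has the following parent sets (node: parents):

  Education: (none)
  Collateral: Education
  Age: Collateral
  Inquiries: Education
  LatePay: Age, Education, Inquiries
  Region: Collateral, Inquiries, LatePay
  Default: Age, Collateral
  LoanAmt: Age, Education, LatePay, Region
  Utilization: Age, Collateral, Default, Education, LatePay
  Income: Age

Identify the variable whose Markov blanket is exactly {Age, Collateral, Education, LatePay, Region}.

Inquiries

The target node must have every member of {Age, Collateral, Education, LatePay, Region} as a parent, child, or co-parent, and no others.
Parents of Inquiries: Education; children: LatePay, Region; co-parents: Age, Collateral, Education, LatePay.
These exactly cover the given set, so the node is Inquiries.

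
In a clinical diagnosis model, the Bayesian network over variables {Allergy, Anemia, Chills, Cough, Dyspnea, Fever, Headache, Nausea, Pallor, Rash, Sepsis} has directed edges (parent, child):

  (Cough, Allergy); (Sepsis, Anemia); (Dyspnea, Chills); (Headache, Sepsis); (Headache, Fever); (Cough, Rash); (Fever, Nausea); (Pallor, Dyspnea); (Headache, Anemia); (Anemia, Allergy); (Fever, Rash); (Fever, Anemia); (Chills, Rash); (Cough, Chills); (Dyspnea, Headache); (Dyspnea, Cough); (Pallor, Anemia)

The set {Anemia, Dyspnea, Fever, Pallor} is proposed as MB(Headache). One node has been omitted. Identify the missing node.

Recall MB(v) = parents ∪ children ∪ spouses, where spouses are the other parents of v's children.
Pa(Headache) = {Dyspnea}.
Children of Headache: Anemia, Fever, Sepsis.
For each child, the remaining parents (spouses of Headache):
  Fever: no additional parents.
  Sepsis: no additional parents.
  Anemia also has parents Fever, Pallor, Sepsis.
MB(Headache) = {Anemia, Dyspnea, Fever, Pallor, Sepsis}.
Comparing with the claimed set, Sepsis is missing.

Sepsis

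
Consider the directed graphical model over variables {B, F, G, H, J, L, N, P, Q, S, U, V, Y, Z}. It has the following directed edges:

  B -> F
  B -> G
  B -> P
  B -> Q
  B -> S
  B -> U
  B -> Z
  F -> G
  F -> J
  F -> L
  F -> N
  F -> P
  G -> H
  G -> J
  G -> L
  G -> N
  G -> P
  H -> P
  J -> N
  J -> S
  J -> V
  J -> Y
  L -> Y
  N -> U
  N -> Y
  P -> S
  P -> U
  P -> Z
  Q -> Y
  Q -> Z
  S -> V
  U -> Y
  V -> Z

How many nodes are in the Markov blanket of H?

4

A node's Markov blanket = Pa ∪ Ch ∪ (parents of Ch other than the node itself).
H has parent G.
Children of H: P.
Co-parents of H (other parents of its children):
  P: B, F, G
MB(H) = {B, F, G, P}, which has 4 nodes.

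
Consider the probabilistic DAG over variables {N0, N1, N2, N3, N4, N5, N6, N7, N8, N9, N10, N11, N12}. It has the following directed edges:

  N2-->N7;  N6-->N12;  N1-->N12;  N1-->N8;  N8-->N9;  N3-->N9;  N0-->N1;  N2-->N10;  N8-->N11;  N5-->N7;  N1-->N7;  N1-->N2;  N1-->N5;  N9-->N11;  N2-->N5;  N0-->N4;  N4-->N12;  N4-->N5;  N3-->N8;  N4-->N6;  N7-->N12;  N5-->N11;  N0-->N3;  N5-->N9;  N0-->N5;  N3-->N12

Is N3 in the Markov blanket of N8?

N3 is a parent of N8.
So N3 ∈ MB(N8).

Yes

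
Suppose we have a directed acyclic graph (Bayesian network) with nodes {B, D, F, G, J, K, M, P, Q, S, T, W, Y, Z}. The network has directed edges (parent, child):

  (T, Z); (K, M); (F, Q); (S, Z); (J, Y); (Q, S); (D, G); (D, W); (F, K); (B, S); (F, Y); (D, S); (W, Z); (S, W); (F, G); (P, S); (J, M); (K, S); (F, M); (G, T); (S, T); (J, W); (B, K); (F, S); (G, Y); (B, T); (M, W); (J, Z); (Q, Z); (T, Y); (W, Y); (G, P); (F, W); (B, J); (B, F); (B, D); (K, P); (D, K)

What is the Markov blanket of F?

A node's Markov blanket = Pa ∪ Ch ∪ (parents of Ch other than the node itself).
Pa(F) = {B}.
Ch(F) = {G, K, M, Q, S, W, Y}.
For each child, the remaining parents (spouses of F):
  G also has parent D.
  parents(K) \ {F} = {B, D}.
  parents(M) \ {F} = {J, K}.
  Q: no additional parents.
  parents(S) \ {F} = {B, D, K, P, Q}.
  parents(W) \ {F} = {D, J, M, S}.
  Y also has parents G, J, T, W.
MB(F) = {B, D, G, J, K, M, P, Q, S, T, W, Y}.

{B, D, G, J, K, M, P, Q, S, T, W, Y}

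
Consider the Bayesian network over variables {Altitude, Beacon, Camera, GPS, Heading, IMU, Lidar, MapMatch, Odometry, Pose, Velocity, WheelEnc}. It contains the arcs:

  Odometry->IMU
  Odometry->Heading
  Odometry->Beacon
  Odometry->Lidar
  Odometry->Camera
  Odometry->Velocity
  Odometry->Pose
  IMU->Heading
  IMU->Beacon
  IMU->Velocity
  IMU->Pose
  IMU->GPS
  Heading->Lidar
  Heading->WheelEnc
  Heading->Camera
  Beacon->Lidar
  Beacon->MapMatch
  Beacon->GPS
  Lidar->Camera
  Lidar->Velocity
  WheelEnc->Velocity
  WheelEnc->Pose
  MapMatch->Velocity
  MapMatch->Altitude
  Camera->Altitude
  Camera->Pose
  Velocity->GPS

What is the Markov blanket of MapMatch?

A node's Markov blanket = Pa ∪ Ch ∪ (parents of Ch other than the node itself).
MapMatch's parents: Beacon.
Children of MapMatch: Altitude, Velocity.
Co-parents of MapMatch (other parents of its children):
  Velocity: IMU, Lidar, Odometry, WheelEnc
  Altitude: Camera
Union: {Beacon} ∪ {Altitude, Velocity} ∪ {Camera, IMU, Lidar, Odometry, WheelEnc} = {Altitude, Beacon, Camera, IMU, Lidar, Odometry, Velocity, WheelEnc}.

{Altitude, Beacon, Camera, IMU, Lidar, Odometry, Velocity, WheelEnc}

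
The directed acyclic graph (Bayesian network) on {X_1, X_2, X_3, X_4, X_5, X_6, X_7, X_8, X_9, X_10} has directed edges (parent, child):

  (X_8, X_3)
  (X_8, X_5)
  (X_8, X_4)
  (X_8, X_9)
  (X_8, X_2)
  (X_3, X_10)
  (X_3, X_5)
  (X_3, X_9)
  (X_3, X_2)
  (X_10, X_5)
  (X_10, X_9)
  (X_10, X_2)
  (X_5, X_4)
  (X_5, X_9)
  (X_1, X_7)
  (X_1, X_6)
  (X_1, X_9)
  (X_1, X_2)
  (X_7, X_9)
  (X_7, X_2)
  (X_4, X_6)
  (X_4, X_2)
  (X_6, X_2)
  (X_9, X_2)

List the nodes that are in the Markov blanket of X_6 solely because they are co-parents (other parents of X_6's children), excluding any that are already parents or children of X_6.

Children of X_6: X_2.
  X_2 also has parents X_1, X_3, X_4, X_7, X_8, X_9, X_10.
Excluding nodes already adjacent to X_6 (X_1, X_2, X_4), the co-parent-only contribution is {X_3, X_7, X_8, X_9, X_10}.

{X_3, X_7, X_8, X_9, X_10}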